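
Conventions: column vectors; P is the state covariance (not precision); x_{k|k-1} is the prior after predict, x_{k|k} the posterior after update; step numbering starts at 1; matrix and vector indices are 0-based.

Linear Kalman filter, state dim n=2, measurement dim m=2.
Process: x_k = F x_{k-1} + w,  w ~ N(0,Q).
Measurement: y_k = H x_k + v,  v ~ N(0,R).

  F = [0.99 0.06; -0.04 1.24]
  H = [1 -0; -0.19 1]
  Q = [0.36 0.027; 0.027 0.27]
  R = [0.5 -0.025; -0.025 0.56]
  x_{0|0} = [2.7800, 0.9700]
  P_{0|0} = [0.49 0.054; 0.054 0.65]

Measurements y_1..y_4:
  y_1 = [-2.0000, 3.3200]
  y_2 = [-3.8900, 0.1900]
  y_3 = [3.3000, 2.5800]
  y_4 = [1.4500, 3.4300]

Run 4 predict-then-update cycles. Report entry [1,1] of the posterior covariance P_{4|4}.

step 1: x^-=[2.8104, 1.0916]  P^-=[0.8490 0.1221; 0.1221 1.2649]  S=[1.3490 -0.0642; -0.0642 1.8091]  K=[0.6294 0.0007; 0.1234 0.6907]  nu=[-4.8104, 2.7624]  x^+=[-0.2154, 2.4061]  P^+=[0.3147 0.0444; 0.0444 0.3922]
step 2: x^-=[-0.0688, 2.9921]  P^-=[0.6751 0.0981; 0.0981 0.8691]  S=[1.1751 -0.0551; -0.0551 1.4162]  K=[0.5746 0.0011; 0.1119 0.6049]  nu=[-3.8212, -2.8152]  x^+=[-2.2674, 0.8617]  P^+=[0.2873 0.0408; 0.0408 0.3437]
step 3: x^-=[-2.1930, 1.1592]  P^-=[0.6476 0.0912; 0.0912 0.7949]  S=[1.1476 -0.0568; -0.0568 1.3436]  K=[0.5643 0.0002; 0.1084 0.5833]  nu=[5.4930, 1.0041]  x^+=[0.9070, 2.3402]  P^+=[0.2822 0.0396; 0.0396 0.3315]
step 4: x^-=[1.0383, 2.8655]  P^-=[0.6424 0.0890; 0.0890 0.7762]  S=[1.1424 -0.0581; -0.0581 1.3255]  K=[0.5623 -0.0003; 0.1073 0.5775]  nu=[0.4117, 0.7618]  x^+=[1.2696, 3.3496]  P^+=[0.2812 0.0392; 0.0392 0.3282]

P_post[1,1] = 0.3282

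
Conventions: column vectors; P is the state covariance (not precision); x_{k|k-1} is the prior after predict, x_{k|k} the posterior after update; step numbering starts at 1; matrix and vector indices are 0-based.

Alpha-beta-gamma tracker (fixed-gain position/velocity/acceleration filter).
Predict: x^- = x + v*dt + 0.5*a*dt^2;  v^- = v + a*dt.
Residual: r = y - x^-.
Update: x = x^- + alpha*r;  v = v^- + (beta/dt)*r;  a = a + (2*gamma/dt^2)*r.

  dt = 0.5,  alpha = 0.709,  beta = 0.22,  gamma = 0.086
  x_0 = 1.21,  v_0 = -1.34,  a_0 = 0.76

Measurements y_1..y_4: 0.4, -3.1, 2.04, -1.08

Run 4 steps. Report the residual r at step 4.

resid = -1.5574

step 1: x_pred=0.6350  r=-0.2350  x^+=0.4684  v^+=-1.0634  a^+=0.5983
step 2: x_pred=0.0115  r=-3.1115  x^+=-2.1946  v^+=-2.1333  a^+=-1.5424
step 3: x_pred=-3.4540  r=5.4940  x^+=0.4412  v^+=-0.4871  a^+=2.2375
step 4: x_pred=0.4774  r=-1.5574  x^+=-0.6268  v^+=-0.0536  a^+=1.1660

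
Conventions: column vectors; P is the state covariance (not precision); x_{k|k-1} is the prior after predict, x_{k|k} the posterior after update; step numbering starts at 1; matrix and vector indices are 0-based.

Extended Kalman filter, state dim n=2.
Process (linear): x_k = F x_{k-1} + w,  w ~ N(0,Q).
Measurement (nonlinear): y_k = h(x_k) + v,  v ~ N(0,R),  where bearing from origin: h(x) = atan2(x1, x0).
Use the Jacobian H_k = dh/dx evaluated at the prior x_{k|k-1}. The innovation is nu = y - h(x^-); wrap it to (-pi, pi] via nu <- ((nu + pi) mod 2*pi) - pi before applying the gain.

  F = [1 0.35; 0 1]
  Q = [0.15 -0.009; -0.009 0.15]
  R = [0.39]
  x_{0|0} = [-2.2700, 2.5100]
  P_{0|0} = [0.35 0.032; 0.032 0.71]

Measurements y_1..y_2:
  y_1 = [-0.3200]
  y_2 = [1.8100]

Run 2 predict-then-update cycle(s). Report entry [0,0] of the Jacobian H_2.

step 1: x^-=[-1.3915, 2.5100]  P^-=[0.6094 0.2715; 0.2715 0.8600]  H_jac=[-0.3047 -0.1689]  S=[0.4991]  K=[-0.4640; -0.4569]  nu=[-2.3970]  x^+=[-0.2793, 3.6052]  P^+=[0.5019 0.1657; 0.1657 0.7558]
step 2: x^-=[0.9825, 3.6052]  P^-=[0.8605 0.4212; 0.4212 0.9058]  H_jac=[-0.2582 0.0704]  S=[0.4365]  K=[-0.4411; -0.1031]  nu=[0.5053]  x^+=[0.7596, 3.5531]  P^+=[0.7756 0.4014; 0.4014 0.9012]

H_jac[0,0] = -0.2582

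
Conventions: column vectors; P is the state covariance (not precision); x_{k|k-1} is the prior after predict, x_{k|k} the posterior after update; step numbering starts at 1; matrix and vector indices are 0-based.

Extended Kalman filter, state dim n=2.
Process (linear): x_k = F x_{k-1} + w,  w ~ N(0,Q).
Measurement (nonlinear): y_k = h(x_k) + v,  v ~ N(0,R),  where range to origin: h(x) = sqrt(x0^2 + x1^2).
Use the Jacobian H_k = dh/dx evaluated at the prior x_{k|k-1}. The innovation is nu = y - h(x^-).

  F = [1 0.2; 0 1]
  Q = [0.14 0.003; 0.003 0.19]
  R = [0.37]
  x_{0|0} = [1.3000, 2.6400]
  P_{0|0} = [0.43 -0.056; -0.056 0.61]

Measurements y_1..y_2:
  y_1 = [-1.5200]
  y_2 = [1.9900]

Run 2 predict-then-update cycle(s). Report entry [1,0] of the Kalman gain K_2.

K[1,0] = -0.4367

step 1: x^-=[1.8280, 2.6400]  P^-=[0.5720 0.0690; 0.0690 0.8000]  H_jac=[0.5693 0.8221]  S=[1.1607]  K=[0.3294; 0.6005]  nu=[-4.7311]  x^+=[0.2695, -0.2010]  P^+=[0.4460 -0.1606; -0.1606 0.3815]
step 2: x^-=[0.2293, -0.2010]  P^-=[0.5371 -0.0813; -0.0813 0.5715]  H_jac=[0.7519 -0.6592]  S=[1.0026]  K=[0.4562; -0.4367]  nu=[1.6851]  x^+=[0.9981, -0.9369]  P^+=[0.3284 0.1185; 0.1185 0.3802]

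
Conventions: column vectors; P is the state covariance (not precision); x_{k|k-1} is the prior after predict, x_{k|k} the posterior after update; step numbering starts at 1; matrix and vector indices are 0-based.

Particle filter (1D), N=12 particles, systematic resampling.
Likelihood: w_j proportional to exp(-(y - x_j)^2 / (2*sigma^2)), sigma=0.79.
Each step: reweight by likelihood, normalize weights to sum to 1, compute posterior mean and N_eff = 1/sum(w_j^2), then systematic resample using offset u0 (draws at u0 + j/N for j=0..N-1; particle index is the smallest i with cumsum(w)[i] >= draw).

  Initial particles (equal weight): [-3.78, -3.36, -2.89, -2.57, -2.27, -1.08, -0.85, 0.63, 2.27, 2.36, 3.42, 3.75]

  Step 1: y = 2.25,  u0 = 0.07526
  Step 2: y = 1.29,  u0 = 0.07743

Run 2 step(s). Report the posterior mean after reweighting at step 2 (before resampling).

post_mean = 2.3244

step 1: w=[0.0000, 0.0000, 0.0000, 0.0000, 0.0000, 0.0001, 0.0002, 0.0468, 0.3828, 0.3792, 0.1279, 0.0631]  mean=2.4672  Neff=3.1964  idx=[8, 8, 8, 8, 8, 9, 9, 9, 9, 10, 10, 11]
step 2: w=[0.1165, 0.1165, 0.1165, 0.1165, 0.1165, 0.1005, 0.1005, 0.1005, 0.1005, 0.0066, 0.0066, 0.0020]  mean=2.3244  Neff=9.2242  idx=[0, 1, 2, 2, 3, 4, 4, 5, 6, 7, 8, 10]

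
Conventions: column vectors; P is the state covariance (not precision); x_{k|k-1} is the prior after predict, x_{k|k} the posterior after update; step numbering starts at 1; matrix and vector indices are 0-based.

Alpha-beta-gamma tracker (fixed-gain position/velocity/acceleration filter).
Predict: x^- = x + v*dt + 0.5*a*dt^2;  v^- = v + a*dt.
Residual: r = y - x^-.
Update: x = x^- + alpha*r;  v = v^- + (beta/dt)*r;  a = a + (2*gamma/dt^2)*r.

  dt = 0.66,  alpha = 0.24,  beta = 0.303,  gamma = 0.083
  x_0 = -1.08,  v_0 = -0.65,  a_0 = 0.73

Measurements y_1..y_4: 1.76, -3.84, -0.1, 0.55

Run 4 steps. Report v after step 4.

step 1: x_pred=-1.3500  r=3.1100  x^+=-0.6036  v^+=1.2596  a^+=1.9152
step 2: x_pred=0.6448  r=-4.4848  x^+=-0.4315  v^+=0.4646  a^+=0.2061
step 3: x_pred=-0.0800  r=-0.0200  x^+=-0.0848  v^+=0.5915  a^+=0.1984
step 4: x_pred=0.3488  r=0.2012  x^+=0.3971  v^+=0.8148  a^+=0.2751

v_post = 0.8148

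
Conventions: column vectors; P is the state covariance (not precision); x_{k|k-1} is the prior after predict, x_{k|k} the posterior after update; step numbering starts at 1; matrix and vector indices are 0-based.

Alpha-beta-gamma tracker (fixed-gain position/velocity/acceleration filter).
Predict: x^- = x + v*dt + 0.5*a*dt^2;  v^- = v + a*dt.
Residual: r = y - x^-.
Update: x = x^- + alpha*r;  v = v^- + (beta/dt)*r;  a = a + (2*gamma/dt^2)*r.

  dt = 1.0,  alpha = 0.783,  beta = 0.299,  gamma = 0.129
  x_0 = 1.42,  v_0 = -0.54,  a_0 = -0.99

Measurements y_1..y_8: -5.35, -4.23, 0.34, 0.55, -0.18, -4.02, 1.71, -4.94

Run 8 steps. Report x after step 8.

x_post = -2.8300

step 1: x_pred=0.3850  r=-5.7350  x^+=-4.1055  v^+=-3.2448  a^+=-2.4696
step 2: x_pred=-8.5851  r=4.3551  x^+=-5.1751  v^+=-4.4122  a^+=-1.3460
step 3: x_pred=-10.2603  r=10.6003  x^+=-1.9603  v^+=-2.5888  a^+=1.3889
step 4: x_pred=-3.8546  r=4.4046  x^+=-0.4058  v^+=0.1171  a^+=2.5252
step 5: x_pred=0.9739  r=-1.1539  x^+=0.0704  v^+=2.2973  a^+=2.2275
step 6: x_pred=3.4815  r=-7.5015  x^+=-2.3922  v^+=2.2819  a^+=0.2922
step 7: x_pred=0.0358  r=1.6742  x^+=1.3467  v^+=3.0746  a^+=0.7241
step 8: x_pred=4.7834  r=-9.7234  x^+=-2.8300  v^+=0.8915  a^+=-1.7845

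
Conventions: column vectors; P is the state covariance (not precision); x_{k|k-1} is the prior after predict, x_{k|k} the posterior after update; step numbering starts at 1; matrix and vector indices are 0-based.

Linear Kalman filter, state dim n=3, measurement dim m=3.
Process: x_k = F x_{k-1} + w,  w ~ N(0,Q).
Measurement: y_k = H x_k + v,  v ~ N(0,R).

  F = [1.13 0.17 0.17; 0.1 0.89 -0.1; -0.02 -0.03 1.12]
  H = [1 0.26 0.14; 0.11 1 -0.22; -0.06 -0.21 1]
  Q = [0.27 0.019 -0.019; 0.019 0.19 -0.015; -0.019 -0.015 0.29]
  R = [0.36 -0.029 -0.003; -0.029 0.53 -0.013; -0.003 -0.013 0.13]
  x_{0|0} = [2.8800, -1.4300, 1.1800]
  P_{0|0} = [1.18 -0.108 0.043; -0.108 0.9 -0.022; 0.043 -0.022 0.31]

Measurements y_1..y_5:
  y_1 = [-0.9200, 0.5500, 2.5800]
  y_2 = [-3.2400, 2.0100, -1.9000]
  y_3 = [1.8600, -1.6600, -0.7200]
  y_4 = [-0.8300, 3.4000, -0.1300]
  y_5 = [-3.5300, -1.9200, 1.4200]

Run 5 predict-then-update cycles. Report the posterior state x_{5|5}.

x_post = [-2.4419, -0.3651, 0.8321]

step 1: x^-=[3.2119, -1.1027, 1.3069]  P^-=[1.7855 0.1657 0.0630; 0.1657 0.9016 -0.0910; 0.0630 -0.0910 0.6796]  S=[2.3169 0.5309 -0.0601; 0.5309 1.5595 -0.4648; -0.0601 -0.4648 0.8906]  K=[0.8079 -0.0733 -0.0724; 0.0324 0.5864 -0.0177; 0.0624 0.0744 0.8233]  nu=[-4.0282, 1.5869, 1.2342]  x^+=[-0.2483, -0.3245, 2.1900]  P^+=[0.3208 -0.0994 -0.0125; -0.0994 0.3329 0.0539; -0.0125 0.0539 0.1164]
step 2: x^-=[0.0366, -0.5326, 2.4675]  P^-=[0.6527 0.0104 -0.0079; 0.0104 0.4310 0.0170; -0.0079 0.0170 0.4333]  S=[1.0548 0.1553 -0.0113; 0.1553 0.9851 -0.1872; -0.0113 -0.1872 0.5788]  K=[0.6237 -0.0287 -0.0822; 0.0555 0.4283 0.0115; 0.0541 0.0560 0.7625]  nu=[-3.4835, 3.0814, -4.4771]  x^+=[-1.8565, 0.5426, -0.9626]  P^+=[0.2430 -0.0613 -0.0105; -0.0613 0.2414 0.0428; -0.0105 0.0428 0.1066]
step 3: x^-=[-2.1693, 0.3935, -1.0573]  P^-=[0.5653 0.0253 -0.0084; 0.0253 0.3664 0.0090; -0.0084 0.0090 0.4215]  S=[0.9697 0.1439 -0.0099; 0.1439 0.9257 -0.1802; -0.0099 -0.1802 0.5676]  K=[0.5892 -0.0101 -0.0769; 0.0683 0.3864 0.0014; 0.0553 0.0471 0.7561]  nu=[4.0750, -2.0475, 0.2898]  x^+=[0.2300, -0.1189, -0.7092]  P^+=[0.2263 -0.0481 -0.0082; -0.0481 0.2163 0.0375; -0.0082 0.0375 0.1049]
step 4: x^-=[0.1191, -0.0119, -0.7954]  P^-=[0.5488 0.0321 -0.0068; 0.0321 0.3496 0.0046; -0.0068 0.0046 0.4197]  S=[0.9558 0.1441 -0.0092; 0.1441 0.9119 -0.1811; -0.0092 -0.1811 0.5668]  K=[0.5817 -0.0035 -0.0737; 0.0730 0.3737 -0.0043; 0.0562 0.0439 0.7544]  nu=[-0.8347, 3.2238, 0.6700]  x^+=[-0.4272, 1.1292, -0.1954]  P^+=[0.2221 -0.0438 -0.0071; -0.0438 0.2087 0.0356; -0.0071 0.0356 0.1044]
step 5: x^-=[-0.3240, 0.9818, -0.2442]  P^-=[0.5452 0.0346 -0.0060; 0.0346 0.3446 0.0029; -0.0060 0.0029 0.4191]  S=[0.9532 0.1447 -0.0089; 0.1447 0.9080 -0.1817; -0.0089 -0.1817 0.5666]  K=[0.5800 -0.0013 -0.0724; 0.0745 0.3698 -0.0064; 0.0566 0.0428 0.7538]  nu=[-3.4271, -2.9199, 1.8509]  x^+=[-2.4419, -0.3651, 0.8321]  P^+=[0.2210 -0.0424 -0.0068; -0.0424 0.2062 0.0349; -0.0068 0.0349 0.1042]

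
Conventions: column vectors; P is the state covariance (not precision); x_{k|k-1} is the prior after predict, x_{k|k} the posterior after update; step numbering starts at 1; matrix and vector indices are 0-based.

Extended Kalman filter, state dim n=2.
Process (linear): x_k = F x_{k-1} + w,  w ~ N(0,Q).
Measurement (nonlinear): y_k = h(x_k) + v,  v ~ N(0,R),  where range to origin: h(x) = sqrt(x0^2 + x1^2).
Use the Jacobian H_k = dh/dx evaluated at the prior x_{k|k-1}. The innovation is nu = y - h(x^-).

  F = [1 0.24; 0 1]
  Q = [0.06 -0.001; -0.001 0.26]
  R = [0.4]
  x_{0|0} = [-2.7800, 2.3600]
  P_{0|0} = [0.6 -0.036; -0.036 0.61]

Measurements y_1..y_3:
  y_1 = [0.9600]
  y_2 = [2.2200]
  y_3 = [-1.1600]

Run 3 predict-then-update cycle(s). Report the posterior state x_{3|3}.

step 1: x^-=[-2.2136, 2.3600]  P^-=[0.6779 0.1094; 0.1094 0.8700]  H_jac=[-0.6841 0.7294]  S=[1.0709]  K=[-0.3585; 0.5227]  nu=[-2.2757]  x^+=[-1.3977, 1.1706]  P^+=[0.5402 0.3101; 0.3101 0.5775]
step 2: x^-=[-1.1168, 1.1706]  P^-=[0.7823 0.4477; 0.4477 0.8375]  H_jac=[-0.6903 0.7236]  S=[0.7640]  K=[-0.2828; 0.3887]  nu=[0.6021]  x^+=[-1.2871, 1.4046]  P^+=[0.7212 0.5316; 0.5316 0.7221]
step 3: x^-=[-0.9500, 1.4046]  P^-=[1.0780 0.7039; 0.7039 0.9821]  H_jac=[-0.5602 0.8283]  S=[0.7588]  K=[-0.0274; 0.5523]  nu=[-2.8557]  x^+=[-0.8718, -0.1727]  P^+=[1.0774 0.7154; 0.7154 0.7506]

x_post = [-0.8718, -0.1727]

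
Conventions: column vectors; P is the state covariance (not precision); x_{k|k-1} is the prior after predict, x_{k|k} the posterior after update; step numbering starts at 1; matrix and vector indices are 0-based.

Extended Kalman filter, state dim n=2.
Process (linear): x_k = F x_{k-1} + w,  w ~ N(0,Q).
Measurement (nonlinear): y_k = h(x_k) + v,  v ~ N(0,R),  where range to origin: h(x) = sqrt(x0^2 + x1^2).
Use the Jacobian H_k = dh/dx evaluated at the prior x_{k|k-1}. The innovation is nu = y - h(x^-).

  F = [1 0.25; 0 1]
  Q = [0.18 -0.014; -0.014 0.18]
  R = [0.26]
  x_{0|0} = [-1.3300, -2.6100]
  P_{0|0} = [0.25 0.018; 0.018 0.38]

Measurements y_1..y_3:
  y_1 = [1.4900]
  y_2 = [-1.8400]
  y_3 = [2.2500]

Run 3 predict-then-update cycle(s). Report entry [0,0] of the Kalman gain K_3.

step 1: x^-=[-1.9825, -2.6100]  P^-=[0.4627 0.0990; 0.0990 0.5600]  H_jac=[-0.6049 -0.7963]  S=[0.8798]  K=[-0.4078; -0.5749]  nu=[-1.7876]  x^+=[-1.2536, -1.5823]  P^+=[0.3165 -0.1073; -0.1073 0.2692]
step 2: x^-=[-1.6492, -1.5823]  P^-=[0.4597 -0.0540; -0.0540 0.4492]  H_jac=[-0.7216 -0.6923]  S=[0.6607]  K=[-0.4455; -0.4117]  nu=[-4.1255]  x^+=[0.1886, 0.1163]  P^+=[0.3285 -0.1751; -0.1751 0.3372]
step 3: x^-=[0.2177, 0.1163]  P^-=[0.4421 -0.1049; -0.1049 0.5172]  H_jac=[0.8820 0.4712]  S=[0.6316]  K=[0.5391; 0.2395]  nu=[2.0032]  x^+=[1.2976, 0.5960]  P^+=[0.2585 -0.1864; -0.1864 0.4810]

K[0,0] = 0.5391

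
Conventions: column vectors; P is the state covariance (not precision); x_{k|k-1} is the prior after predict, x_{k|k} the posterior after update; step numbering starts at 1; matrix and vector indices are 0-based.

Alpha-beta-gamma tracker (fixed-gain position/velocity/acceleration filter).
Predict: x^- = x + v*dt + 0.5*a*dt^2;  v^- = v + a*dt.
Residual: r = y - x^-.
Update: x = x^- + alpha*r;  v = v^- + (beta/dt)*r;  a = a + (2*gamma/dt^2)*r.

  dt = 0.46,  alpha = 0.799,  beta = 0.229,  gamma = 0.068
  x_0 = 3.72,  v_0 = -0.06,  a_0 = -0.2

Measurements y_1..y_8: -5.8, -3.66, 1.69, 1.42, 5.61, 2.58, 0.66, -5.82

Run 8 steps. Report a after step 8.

a_post = -4.9273

step 1: x_pred=3.6712  r=-9.4712  x^+=-3.8963  v^+=-4.8670  a^+=-6.2874
step 2: x_pred=-6.8003  r=3.1403  x^+=-4.2912  v^+=-6.1959  a^+=-4.2690
step 3: x_pred=-7.5930  r=9.2830  x^+=-0.1759  v^+=-3.5383  a^+=1.6974
step 4: x_pred=-1.6239  r=3.0439  x^+=0.8082  v^+=-1.2422  a^+=3.6538
step 5: x_pred=0.6233  r=4.9867  x^+=4.6077  v^+=2.9210  a^+=6.8588
step 6: x_pred=6.6770  r=-4.0970  x^+=3.4035  v^+=4.0365  a^+=4.2256
step 7: x_pred=5.7073  r=-5.0473  x^+=1.6745  v^+=3.4675  a^+=0.9815
step 8: x_pred=3.3734  r=-9.1934  x^+=-3.9721  v^+=-0.6577  a^+=-4.9273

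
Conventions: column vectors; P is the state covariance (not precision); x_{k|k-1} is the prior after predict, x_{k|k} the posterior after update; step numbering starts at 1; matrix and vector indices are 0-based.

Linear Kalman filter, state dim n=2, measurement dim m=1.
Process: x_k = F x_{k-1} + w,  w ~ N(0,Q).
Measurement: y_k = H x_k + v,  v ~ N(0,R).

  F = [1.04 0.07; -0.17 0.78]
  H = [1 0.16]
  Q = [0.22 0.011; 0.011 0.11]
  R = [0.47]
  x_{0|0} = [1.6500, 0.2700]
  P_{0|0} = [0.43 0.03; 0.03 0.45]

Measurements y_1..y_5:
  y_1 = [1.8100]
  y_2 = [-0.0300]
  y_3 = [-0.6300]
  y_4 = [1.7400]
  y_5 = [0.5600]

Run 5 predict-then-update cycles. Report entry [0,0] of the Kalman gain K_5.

step 1: x^-=[1.7349, -0.0699]  P^-=[0.6917 -0.0165; -0.0165 0.3883]  S=[1.1663]  K=[0.5908; 0.0391]  nu=[0.0863]  x^+=[1.7859, -0.0665]  P^+=[0.2846 -0.0434; -0.0434 0.3865]
step 2: x^-=[1.8527, -0.3555]  P^-=[0.5234 -0.0529; -0.0529 0.3649]  S=[0.9858]  K=[0.5223; 0.0055]  nu=[-1.8258]  x^+=[0.8990, -0.3656]  P^+=[0.2544 -0.0558; -0.0558 0.3648]
step 3: x^-=[0.9093, -0.4380]  P^-=[0.4889 -0.0586; -0.0586 0.3541]  S=[0.9492]  K=[0.5052; -0.0021]  nu=[-1.4693]  x^+=[0.1671, -0.4349]  P^+=[0.2466 -0.0576; -0.0576 0.3541]
step 4: x^-=[0.1434, -0.3676]  P^-=[0.4801 -0.0593; -0.0593 0.3479]  S=[0.9400]  K=[0.5006; -0.0039]  nu=[1.6555]  x^+=[0.9722, -0.3741]  P^+=[0.2445 -0.0575; -0.0575 0.3478]
step 5: x^-=[0.9849, -0.4571]  P^-=[0.4778 -0.0592; -0.0592 0.3439]  S=[0.9376]  K=[0.4995; -0.0044]  nu=[-0.3517]  x^+=[0.8092, -0.4555]  P^+=[0.2439 -0.0571; -0.0571 0.3439]

K[0,0] = 0.4995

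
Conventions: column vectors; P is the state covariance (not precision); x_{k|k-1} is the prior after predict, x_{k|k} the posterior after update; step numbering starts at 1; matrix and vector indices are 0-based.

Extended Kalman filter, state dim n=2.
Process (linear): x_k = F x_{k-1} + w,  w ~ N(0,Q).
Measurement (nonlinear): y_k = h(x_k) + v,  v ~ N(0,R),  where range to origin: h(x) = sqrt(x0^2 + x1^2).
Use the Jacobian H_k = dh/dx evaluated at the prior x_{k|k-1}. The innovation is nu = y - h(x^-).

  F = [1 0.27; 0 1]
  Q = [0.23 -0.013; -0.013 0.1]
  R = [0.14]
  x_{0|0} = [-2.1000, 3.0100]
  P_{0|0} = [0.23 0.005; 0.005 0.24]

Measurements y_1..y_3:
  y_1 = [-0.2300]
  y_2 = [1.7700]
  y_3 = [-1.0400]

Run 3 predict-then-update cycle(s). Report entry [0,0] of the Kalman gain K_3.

step 1: x^-=[-1.2873, 3.0100]  P^-=[0.4802 0.0568; 0.0568 0.3400]  H_jac=[-0.3932 0.9194]  S=[0.4606]  K=[-0.2966; 0.6302]  nu=[-3.5037]  x^+=[-0.2482, 0.8019]  P^+=[0.4397 0.1429; 0.1429 0.1571]
step 2: x^-=[-0.0317, 0.8019]  P^-=[0.7583 0.1723; 0.1723 0.2571]  H_jac=[-0.0395 0.9992]  S=[0.3843]  K=[0.3701; 0.6508]  nu=[0.9674]  x^+=[0.3264, 1.4315]  P^+=[0.7057 0.0797; 0.0797 0.0943]
step 3: x^-=[0.7129, 1.4315]  P^-=[0.9856 0.0922; 0.0922 0.1943]  H_jac=[0.4458 0.8952]  S=[0.5652]  K=[0.9234; 0.3805]  nu=[-2.6392]  x^+=[-1.7243, 0.4272]  P^+=[0.5037 -0.1064; -0.1064 0.1125]

K[0,0] = 0.9234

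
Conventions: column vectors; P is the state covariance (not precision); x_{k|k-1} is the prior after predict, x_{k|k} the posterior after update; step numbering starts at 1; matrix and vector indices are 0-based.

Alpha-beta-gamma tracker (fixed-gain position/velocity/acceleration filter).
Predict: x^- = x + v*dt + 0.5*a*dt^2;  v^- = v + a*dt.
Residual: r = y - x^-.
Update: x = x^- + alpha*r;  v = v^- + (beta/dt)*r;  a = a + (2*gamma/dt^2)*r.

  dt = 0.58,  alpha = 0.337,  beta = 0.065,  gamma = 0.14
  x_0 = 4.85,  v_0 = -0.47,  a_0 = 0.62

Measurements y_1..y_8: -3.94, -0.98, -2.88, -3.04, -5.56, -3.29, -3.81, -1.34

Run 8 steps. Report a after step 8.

step 1: x_pred=4.6817  r=-8.6217  x^+=1.7762  v^+=-1.0766  a^+=-6.5562
step 2: x_pred=0.0490  r=-1.0290  x^+=-0.2978  v^+=-4.9945  a^+=-7.4127
step 3: x_pred=-4.4414  r=1.5614  x^+=-3.9152  v^+=-9.1189  a^+=-6.1130
step 4: x_pred=-10.2324  r=7.1924  x^+=-7.8086  v^+=-11.8584  a^+=-0.1265
step 5: x_pred=-14.7077  r=9.1477  x^+=-11.6249  v^+=-10.9066  a^+=7.4875
step 6: x_pred=-16.6913  r=13.4013  x^+=-12.1751  v^+=-5.0619  a^+=18.6420
step 7: x_pred=-11.9754  r=8.1654  x^+=-9.2237  v^+=6.6655  a^+=25.4385
step 8: x_pred=-1.0789  r=-0.2611  x^+=-1.1669  v^+=21.3906  a^+=25.2212

a_post = 25.2212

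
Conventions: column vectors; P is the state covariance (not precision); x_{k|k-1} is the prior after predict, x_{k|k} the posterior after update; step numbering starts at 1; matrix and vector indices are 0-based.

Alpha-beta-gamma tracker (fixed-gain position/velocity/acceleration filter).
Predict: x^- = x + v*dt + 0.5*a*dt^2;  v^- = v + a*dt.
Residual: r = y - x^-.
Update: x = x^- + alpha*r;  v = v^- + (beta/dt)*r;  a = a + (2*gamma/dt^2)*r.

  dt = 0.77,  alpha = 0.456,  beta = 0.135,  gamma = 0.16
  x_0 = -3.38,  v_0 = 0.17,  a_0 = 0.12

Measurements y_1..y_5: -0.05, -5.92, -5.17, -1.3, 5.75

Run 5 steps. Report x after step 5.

x_post = 0.2478

step 1: x_pred=-3.2135  r=3.1635  x^+=-1.7710  v^+=0.8170  a^+=1.8274
step 2: x_pred=-0.6001  r=-5.3199  x^+=-3.0260  v^+=1.2914  a^+=-1.0438
step 3: x_pred=-2.3410  r=-2.8290  x^+=-3.6310  v^+=-0.0083  a^+=-2.5707
step 4: x_pred=-4.3995  r=3.0995  x^+=-2.9861  v^+=-1.4443  a^+=-0.8978
step 5: x_pred=-4.3644  r=10.1144  x^+=0.2478  v^+=-0.3624  a^+=4.5611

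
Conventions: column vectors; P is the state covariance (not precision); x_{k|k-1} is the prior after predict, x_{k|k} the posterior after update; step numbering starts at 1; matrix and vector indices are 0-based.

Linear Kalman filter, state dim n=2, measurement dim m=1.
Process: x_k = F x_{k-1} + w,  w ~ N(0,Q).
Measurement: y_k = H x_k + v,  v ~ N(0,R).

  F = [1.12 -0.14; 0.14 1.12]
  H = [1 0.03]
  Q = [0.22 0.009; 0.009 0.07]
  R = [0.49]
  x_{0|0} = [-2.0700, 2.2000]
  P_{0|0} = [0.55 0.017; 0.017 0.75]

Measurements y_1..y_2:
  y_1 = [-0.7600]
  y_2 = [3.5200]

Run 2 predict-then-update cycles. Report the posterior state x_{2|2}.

step 1: x^-=[-2.6264, 2.1742]  P^-=[0.9193 -0.0014; -0.0014 1.0269]  S=[1.4101]  K=[0.6519; 0.0209]  nu=[1.8012]  x^+=[-1.4522, 2.2118]  P^+=[0.3200 -0.0206; -0.0206 1.0263]
step 2: x^-=[-1.9362, 2.2739]  P^-=[0.6480 -0.1271; -0.1271 1.3572]  S=[1.1316]  K=[0.5693; -0.0764]  nu=[5.3879]  x^+=[1.1311, 1.8625]  P^+=[0.2813 -0.0779; -0.0779 1.3506]

x_post = [1.1311, 1.8625]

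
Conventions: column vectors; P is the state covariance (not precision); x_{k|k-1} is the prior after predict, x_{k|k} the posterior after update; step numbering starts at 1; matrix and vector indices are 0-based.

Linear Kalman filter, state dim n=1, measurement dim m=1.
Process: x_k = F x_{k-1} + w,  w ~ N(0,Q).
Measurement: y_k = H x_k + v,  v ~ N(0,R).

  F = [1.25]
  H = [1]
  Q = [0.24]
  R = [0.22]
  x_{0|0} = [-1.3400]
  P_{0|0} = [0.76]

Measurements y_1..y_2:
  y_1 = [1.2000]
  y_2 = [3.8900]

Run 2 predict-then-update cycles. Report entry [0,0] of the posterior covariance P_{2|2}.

step 1: x^-=[-1.6750]  P^-=[1.4275]  S=[1.6475]  K=[0.8665]  nu=[2.8750]  x^+=[0.8161]  P^+=[0.1906]
step 2: x^-=[1.0201]  P^-=[0.5378]  S=[0.7578]  K=[0.7097]  nu=[2.8699]  x^+=[3.0569]  P^+=[0.1561]

P_post[0,0] = 0.1561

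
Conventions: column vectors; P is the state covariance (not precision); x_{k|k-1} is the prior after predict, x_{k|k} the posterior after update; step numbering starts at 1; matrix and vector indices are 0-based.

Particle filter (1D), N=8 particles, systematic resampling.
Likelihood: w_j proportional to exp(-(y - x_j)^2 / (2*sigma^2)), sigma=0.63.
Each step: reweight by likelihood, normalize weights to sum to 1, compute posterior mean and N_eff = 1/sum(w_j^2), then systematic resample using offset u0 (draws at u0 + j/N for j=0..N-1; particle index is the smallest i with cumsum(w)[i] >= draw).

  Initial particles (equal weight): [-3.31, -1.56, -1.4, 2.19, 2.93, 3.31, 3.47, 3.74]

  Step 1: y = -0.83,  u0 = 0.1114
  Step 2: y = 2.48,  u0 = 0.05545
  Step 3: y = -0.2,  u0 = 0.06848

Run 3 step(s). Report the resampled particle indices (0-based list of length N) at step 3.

step 1: w=[0.0004, 0.4347, 0.5649, 0.0000, 0.0000, 0.0000, 0.0000, 0.0000]  mean=-1.4702  Neff=1.9681  idx=[1, 1, 1, 2, 2, 2, 2, 2]
step 2: w=[0.0361, 0.0361, 0.0361, 0.1783, 0.1783, 0.1783, 0.1783, 0.1783]  mean=-1.4173  Neff=6.1385  idx=[1, 3, 4, 4, 5, 6, 6, 7]
step 3: w=[0.0786, 0.1316, 0.1316, 0.1316, 0.1316, 0.1316, 0.1316, 0.1316]  mean=-1.4126  Neff=7.8454  idx=[0, 1, 2, 3, 4, 5, 6, 7]

resampled_idx = [0, 1, 2, 3, 4, 5, 6, 7]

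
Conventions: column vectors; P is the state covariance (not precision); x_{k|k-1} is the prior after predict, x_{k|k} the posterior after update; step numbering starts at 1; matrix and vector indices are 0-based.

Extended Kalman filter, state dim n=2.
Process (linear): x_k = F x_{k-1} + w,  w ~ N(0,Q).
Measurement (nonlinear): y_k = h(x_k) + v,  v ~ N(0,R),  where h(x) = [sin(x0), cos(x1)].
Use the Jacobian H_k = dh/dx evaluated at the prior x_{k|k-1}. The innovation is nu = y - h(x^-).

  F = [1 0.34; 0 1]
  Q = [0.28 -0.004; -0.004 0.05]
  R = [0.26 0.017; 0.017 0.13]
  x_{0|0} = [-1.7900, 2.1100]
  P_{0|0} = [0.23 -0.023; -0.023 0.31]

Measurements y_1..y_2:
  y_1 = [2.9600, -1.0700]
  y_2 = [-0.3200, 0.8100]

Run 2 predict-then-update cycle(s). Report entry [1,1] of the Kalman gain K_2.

K[1,1] = -0.3667

step 1: x^-=[-1.0726, 2.1100]  P^-=[0.5302 0.0784; 0.0784 0.3600]  H_jac=[0.4778 0.0000; 0.0000 -0.8581]  S=[0.3811 -0.0151; -0.0151 0.3951]  K=[0.6591 -0.1450; 0.0673 -0.7793]  nu=[3.8384, -0.5565]  x^+=[1.5380, 2.8022]  P^+=[0.3535 0.0089; 0.0089 0.1167]
step 2: x^-=[2.4907, 2.8022]  P^-=[0.6530 0.0446; 0.0446 0.1667]  H_jac=[-0.7956 0.0000; 0.0000 -0.3329]  S=[0.6733 0.0288; 0.0288 0.1485]  K=[-0.7737 0.0501; -0.0370 -0.3667]  nu=[-0.9259, 1.7530]  x^+=[3.2950, 2.1937]  P^+=[0.2518 0.0199; 0.0199 0.1451]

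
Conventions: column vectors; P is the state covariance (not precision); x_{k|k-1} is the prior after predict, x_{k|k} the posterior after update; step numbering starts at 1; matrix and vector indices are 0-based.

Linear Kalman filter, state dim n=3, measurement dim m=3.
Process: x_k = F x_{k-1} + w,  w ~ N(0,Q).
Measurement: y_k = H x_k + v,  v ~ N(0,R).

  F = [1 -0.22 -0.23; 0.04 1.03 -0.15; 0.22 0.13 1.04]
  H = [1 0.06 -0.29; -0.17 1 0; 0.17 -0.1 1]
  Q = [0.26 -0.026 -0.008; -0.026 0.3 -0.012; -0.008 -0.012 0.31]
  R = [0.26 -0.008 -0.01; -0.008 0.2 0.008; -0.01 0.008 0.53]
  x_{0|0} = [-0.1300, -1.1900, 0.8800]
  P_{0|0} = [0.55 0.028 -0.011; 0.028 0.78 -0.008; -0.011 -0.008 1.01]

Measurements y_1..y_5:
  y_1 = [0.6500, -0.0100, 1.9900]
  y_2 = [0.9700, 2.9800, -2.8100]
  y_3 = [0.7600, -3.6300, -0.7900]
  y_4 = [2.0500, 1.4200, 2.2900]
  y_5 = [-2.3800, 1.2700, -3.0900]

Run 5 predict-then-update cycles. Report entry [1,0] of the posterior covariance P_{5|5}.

P_post[1,0] = 0.0078

step 1: x^-=[-0.0706, -1.3629, 0.7319]  P^-=[0.8931 -0.1139 -0.1574; -0.1139 1.1560 -0.0623; -0.1574 -0.0623 1.4366]  S=[1.3579 -0.1929 -0.4267; -0.1929 1.4206 -0.1902; -0.4267 -0.1902 1.9668]  K=[0.7249 -0.0681 0.1536; 0.1010 0.8415 0.0030; -0.2068 0.0378 0.6788]  nu=[1.0146, 1.3409, 1.1338]  x^+=[0.7479, -0.1286, 1.3423]  P^+=[0.1986 0.0156 0.0414; 0.0156 0.1702 0.0217; 0.0414 0.0217 0.3572]
step 2: x^-=[0.4674, -0.3039, 1.5439]  P^-=[0.4620 -0.0394 -0.0180; -0.0394 0.4830 -0.0164; -0.0180 -0.0164 0.7346]  S=[0.7918 -0.0927 -0.1624; -0.0927 0.7097 -0.0744; -0.1624 -0.0744 1.2813]  K=[0.6035 -0.0745 0.1225; 0.0735 0.6989 -0.0059; -0.1783 0.0156 0.5505]  nu=[0.9685, 3.3634, -4.4637]  x^+=[0.2544, 2.1441, -1.0338]  P^+=[0.1648 0.0093 0.0312; 0.0093 0.1407 0.0143; 0.0312 0.0143 0.2898]
step 3: x^-=[0.0205, 2.3737, -0.7404]  P^-=[0.4299 -0.0397 -0.0171; -0.0397 0.4521 -0.0195; -0.0171 -0.0195 0.6525]  S=[0.7523 -0.0885 -0.1433; -0.0885 0.6780 -0.0737; -0.1433 -0.0737 1.1988]  K=[0.5879 -0.0771 0.1155; 0.0695 0.6848 -0.0092; -0.1751 0.0095 0.5231]  nu=[0.3824, -6.0002, 0.1843]  x^+=[0.7293, -1.7104, -0.7680]  P^+=[0.1600 0.0080 0.0283; 0.0080 0.1377 0.0123; 0.0283 0.0123 0.2755]
step 4: x^-=[1.2823, -1.6173, -0.8606]  P^-=[0.4260 -0.0401 -0.0171; -0.0401 0.4490 -0.0201; -0.0171 -0.0201 0.6348]  S=[0.7468 -0.0882 -0.1388; -0.0882 0.6750 -0.0739; -0.1388 -0.0739 1.1811]  K=[0.5859 -0.0777 0.1142; 0.0690 0.6833 -0.0099; -0.1740 0.0084 0.5167]  nu=[0.6152, 3.2553, 2.7709]  x^+=[1.7063, 0.6219, 0.4915]  P^+=[0.1594 0.0078 0.0277; 0.0078 0.1374 0.0119; 0.0277 0.0119 0.2722]
step 5: x^-=[1.4565, 0.6351, 0.9673]  P^-=[0.4255 -0.0403 -0.0170; -0.0403 0.4487 -0.0201; -0.0170 -0.0201 0.6308]  S=[0.7458 -0.0883 -0.1376; -0.0883 0.6747 -0.0739; -0.1376 -0.0739 1.1772]  K=[0.5856 -0.0778 0.1140; 0.0689 0.6831 -0.0101; -0.1736 0.0082 0.5153]  nu=[-3.5941, 0.8825, -4.2414]  x^+=[-1.2005, 1.0329, -0.5872]  P^+=[0.1593 0.0078 0.0276; 0.0078 0.1373 0.0119; 0.0276 0.0119 0.2714]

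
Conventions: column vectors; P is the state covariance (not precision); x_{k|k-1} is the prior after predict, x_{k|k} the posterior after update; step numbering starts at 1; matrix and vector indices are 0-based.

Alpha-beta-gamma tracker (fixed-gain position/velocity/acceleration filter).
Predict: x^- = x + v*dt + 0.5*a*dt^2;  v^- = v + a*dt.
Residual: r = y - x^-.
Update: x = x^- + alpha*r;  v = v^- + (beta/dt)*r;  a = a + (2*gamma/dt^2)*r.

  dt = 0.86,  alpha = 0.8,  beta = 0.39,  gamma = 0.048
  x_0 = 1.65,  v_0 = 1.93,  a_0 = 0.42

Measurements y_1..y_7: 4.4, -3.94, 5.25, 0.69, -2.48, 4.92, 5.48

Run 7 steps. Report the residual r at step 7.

resid = 1.1092

step 1: x_pred=3.4651  r=0.9349  x^+=4.2130  v^+=2.7152  a^+=0.5413
step 2: x_pred=6.7483  r=-10.6883  x^+=-1.8023  v^+=-1.6663  a^+=-0.8460
step 3: x_pred=-3.5482  r=8.7982  x^+=3.4904  v^+=1.5961  a^+=0.2960
step 4: x_pred=4.9724  r=-4.2824  x^+=1.5465  v^+=-0.0914  a^+=-0.2598
step 5: x_pred=1.3718  r=-3.8518  x^+=-1.7096  v^+=-2.0616  a^+=-0.7598
step 6: x_pred=-3.7636  r=8.6836  x^+=3.1833  v^+=1.2229  a^+=0.3673
step 7: x_pred=4.3708  r=1.1092  x^+=5.2582  v^+=2.0418  a^+=0.5113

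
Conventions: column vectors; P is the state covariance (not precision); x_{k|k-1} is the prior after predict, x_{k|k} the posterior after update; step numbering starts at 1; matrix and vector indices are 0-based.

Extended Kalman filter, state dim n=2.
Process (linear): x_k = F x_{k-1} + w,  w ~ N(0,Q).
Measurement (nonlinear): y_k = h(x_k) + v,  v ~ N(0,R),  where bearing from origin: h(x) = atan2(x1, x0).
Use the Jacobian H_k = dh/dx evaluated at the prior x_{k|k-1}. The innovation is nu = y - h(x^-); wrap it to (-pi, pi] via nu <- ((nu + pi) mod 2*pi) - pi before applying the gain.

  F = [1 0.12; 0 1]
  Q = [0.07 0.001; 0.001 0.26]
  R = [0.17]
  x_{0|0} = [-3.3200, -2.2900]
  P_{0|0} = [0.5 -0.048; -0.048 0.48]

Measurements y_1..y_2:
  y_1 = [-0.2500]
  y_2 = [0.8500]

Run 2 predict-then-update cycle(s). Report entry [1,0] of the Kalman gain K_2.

K[1,0] = -0.4788

step 1: x^-=[-3.5948, -2.2900]  P^-=[0.5654 0.0106; 0.0106 0.7400]  H_jac=[0.1261 -0.1979]  S=[0.2074]  K=[0.3335; -0.6995]  nu=[2.3244]  x^+=[-2.8197, -3.9159]  P^+=[0.5423 0.0590; 0.0590 0.6385]
step 2: x^-=[-3.2896, -3.9159]  P^-=[0.6357 0.1366; 0.1366 0.8985]  H_jac=[0.1497 -0.1258]  S=[0.1933]  K=[0.4034; -0.4788]  nu=[3.1195]  x^+=[-2.0311, -5.4094]  P^+=[0.6042 0.1739; 0.1739 0.8542]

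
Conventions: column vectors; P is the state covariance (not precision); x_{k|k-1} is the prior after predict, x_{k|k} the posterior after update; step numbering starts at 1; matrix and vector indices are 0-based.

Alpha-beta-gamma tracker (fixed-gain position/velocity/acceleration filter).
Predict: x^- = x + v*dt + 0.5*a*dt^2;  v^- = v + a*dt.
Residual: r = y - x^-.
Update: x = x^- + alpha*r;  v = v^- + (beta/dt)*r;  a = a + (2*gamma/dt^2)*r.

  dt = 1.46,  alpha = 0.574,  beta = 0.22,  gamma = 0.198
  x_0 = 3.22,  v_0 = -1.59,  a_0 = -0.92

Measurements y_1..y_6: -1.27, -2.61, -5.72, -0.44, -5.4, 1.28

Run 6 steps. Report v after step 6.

v_post = 6.7693

step 1: x_pred=-0.0819  r=-1.1881  x^+=-0.7639  v^+=-3.1122  a^+=-1.1407
step 2: x_pred=-6.5235  r=3.9135  x^+=-4.2772  v^+=-4.1880  a^+=-0.4137
step 3: x_pred=-10.8325  r=5.1125  x^+=-7.8979  v^+=-4.0216  a^+=0.5361
step 4: x_pred=-13.1980  r=12.7580  x^+=-5.8749  v^+=-1.3164  a^+=2.9062
step 5: x_pred=-4.6994  r=-0.7006  x^+=-5.1016  v^+=2.8211  a^+=2.7761
step 6: x_pred=1.9760  r=-0.6960  x^+=1.5765  v^+=6.7693  a^+=2.6468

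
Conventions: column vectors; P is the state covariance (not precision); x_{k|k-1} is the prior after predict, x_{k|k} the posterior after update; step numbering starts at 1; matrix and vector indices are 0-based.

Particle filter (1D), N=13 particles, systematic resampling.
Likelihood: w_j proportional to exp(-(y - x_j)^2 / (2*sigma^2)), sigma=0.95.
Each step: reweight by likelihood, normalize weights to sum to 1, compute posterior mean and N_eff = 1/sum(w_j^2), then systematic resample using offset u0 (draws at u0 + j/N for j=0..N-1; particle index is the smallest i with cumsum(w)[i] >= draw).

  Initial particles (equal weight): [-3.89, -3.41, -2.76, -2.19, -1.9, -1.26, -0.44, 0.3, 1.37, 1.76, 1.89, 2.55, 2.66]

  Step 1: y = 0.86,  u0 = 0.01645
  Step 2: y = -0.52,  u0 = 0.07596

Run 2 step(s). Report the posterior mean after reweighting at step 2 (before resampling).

post_mean = 0.0413

step 1: w=[0.0000, 0.0000, 0.0002, 0.0015, 0.0039, 0.0220, 0.1041, 0.2231, 0.2298, 0.1694, 0.1474, 0.0545, 0.0441]  mean=1.1301  Neff=5.9088  idx=[5, 6, 7, 7, 7, 8, 8, 8, 9, 9, 10, 10, 11]
step 2: w=[0.1673, 0.2257, 0.1561, 0.1561, 0.1561, 0.0313, 0.0313, 0.0313, 0.0127, 0.0127, 0.0091, 0.0091, 0.0012]  mean=0.0413  Neff=6.4326  idx=[0, 0, 1, 1, 1, 2, 2, 3, 3, 4, 4, 6, 12]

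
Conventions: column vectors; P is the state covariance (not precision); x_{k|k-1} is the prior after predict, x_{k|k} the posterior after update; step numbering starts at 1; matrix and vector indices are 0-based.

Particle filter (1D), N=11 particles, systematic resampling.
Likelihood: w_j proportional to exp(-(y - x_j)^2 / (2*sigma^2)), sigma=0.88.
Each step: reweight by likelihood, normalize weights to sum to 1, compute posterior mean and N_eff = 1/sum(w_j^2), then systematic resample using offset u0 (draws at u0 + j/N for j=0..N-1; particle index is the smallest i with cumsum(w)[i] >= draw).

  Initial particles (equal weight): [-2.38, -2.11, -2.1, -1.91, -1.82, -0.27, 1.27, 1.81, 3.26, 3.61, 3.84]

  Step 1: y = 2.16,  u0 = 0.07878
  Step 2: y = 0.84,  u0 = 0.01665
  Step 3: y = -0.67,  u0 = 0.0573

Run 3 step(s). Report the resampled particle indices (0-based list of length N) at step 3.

step 1: w=[0.0000, 0.0000, 0.0000, 0.0000, 0.0000, 0.0091, 0.2475, 0.3814, 0.1890, 0.1062, 0.0667]  mean=2.2579  Neff=3.8720  idx=[6, 6, 7, 7, 7, 7, 7, 8, 8, 9, 10]
step 2: w=[0.1949, 0.1949, 0.1196, 0.1196, 0.1196, 0.1196, 0.1196, 0.0050, 0.0050, 0.0015, 0.0007]  mean=1.6182  Neff=6.7781  idx=[0, 0, 1, 1, 1, 2, 3, 4, 4, 5, 6]
step 3: w=[0.1591, 0.1591, 0.1591, 0.1591, 0.1591, 0.0341, 0.0341, 0.0341, 0.0341, 0.0341, 0.0341]  mean=1.3804  Neff=7.4879  idx=[0, 0, 1, 2, 2, 3, 3, 4, 4, 7, 10]

resampled_idx = [0, 0, 1, 2, 2, 3, 3, 4, 4, 7, 10]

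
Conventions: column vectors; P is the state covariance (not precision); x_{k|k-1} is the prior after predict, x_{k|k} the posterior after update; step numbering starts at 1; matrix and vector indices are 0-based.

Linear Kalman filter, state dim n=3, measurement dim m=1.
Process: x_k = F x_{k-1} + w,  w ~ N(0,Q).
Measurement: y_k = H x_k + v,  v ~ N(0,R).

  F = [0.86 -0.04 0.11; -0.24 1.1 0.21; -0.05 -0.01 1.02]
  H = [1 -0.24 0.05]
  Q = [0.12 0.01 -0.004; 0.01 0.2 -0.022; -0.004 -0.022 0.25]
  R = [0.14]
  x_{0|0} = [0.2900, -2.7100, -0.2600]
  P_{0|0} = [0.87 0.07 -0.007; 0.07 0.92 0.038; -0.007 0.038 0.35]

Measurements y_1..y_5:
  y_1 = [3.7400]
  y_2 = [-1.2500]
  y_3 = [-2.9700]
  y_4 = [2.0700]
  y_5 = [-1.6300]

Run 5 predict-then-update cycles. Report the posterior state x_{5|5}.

x_post = [-1.0689, -1.8523, -1.1700]

step 1: x^-=[0.3292, -3.1052, -0.2526]  P^-=[0.7627 -0.1319 -0.0099; -0.1319 1.3600 0.0940; -0.0099 0.0940 0.6164]  S=[1.0426]  K=[0.7614; -0.4350; -0.0016]  nu=[2.6782]  x^+=[2.3683, -4.2703, -0.2569]  P^+=[0.1583 0.2135 -0.0087; 0.2135 1.1627 0.0932; -0.0087 0.0932 0.6164]
step 2: x^-=[2.1793, -5.3197, -0.3377]  P^-=[0.2292 0.1536 0.0460; 0.1536 1.5744 0.1945; 0.0460 0.1945 0.8910]  S=[0.3883]  K=[0.5013; -0.5525; 0.1128]  nu=[-4.6892]  x^+=[-0.1712, -2.7290, -0.8667]  P^+=[0.1316 0.2611 0.0240; 0.2611 1.4559 0.2187; 0.0240 0.2187 0.8861]
step 3: x^-=[-0.1334, -3.1429, -0.8482]  P^-=[0.2151 0.2171 0.1004; 0.2171 1.9690 0.3785; 0.1004 0.3785 1.1657]  S=[0.3681]  K=[0.4563; -0.6425; 0.1842]  nu=[-3.5485]  x^+=[-1.7525, -0.8628, -1.5019]  P^+=[0.1384 0.3250 0.0694; 0.3250 1.8170 0.4220; 0.0694 0.4220 1.1532]
step 4: x^-=[-1.6379, -0.8439, -1.4357]  P^-=[0.2263 0.2969 0.1608; 0.2969 2.4738 0.6445; 0.1608 0.6445 1.4350]  S=[0.3705]  K=[0.4402; -0.7141; 0.2103]  nu=[3.5771]  x^+=[-0.0633, -3.3983, -0.6833]  P^+=[0.1545 0.4134 0.1266; 0.4134 2.2849 0.7002; 0.1266 0.7002 1.4186]
step 5: x^-=[0.0063, -3.8665, -0.6598]  P^-=[0.2444 0.4037 0.2277; 0.4037 3.1287 0.9886; 0.2277 0.9886 1.6997]  S=[0.3741]  K=[0.4248; -0.7957; 0.2015]  nu=[-2.5313]  x^+=[-1.0689, -1.8523, -1.1700]  P^+=[0.1769 0.5302 0.1957; 0.5302 2.8918 1.0486; 0.1957 1.0486 1.6845]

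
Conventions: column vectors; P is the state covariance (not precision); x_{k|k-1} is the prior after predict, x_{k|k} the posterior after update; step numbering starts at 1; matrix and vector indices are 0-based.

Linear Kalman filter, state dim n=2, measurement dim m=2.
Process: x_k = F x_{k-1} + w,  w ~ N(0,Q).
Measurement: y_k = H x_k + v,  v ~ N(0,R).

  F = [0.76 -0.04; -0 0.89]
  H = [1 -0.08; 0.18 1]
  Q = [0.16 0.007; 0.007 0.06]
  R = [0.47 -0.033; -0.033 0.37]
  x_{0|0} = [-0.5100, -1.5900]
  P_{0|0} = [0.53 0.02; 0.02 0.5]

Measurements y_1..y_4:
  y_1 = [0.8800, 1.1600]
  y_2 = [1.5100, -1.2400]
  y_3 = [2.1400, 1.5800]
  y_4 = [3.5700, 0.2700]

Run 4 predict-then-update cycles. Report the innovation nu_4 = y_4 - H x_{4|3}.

step 1: x^-=[-0.3240, -1.4151]  P^-=[0.4657 0.0027; 0.0027 0.4561]  S=[0.9382 0.0170; 0.0170 0.8421]  K=[0.4945 0.0928; -0.0458 0.5431]  nu=[1.0908, 2.6334]  x^+=[0.4597, -0.0350]  P^+=[0.2275 -0.0229; -0.0229 0.2066]
step 2: x^-=[0.3508, -0.0311]  P^-=[0.2931 -0.0159; -0.0159 0.2236]  S=[0.7671 -0.0138; -0.0138 0.5974]  K=[0.3851 0.0706; -0.0374 0.3687]  nu=[1.1567, -1.2720]  x^+=[0.7063, -0.5434]  P^+=[0.1772 -0.0185; -0.0185 0.1410]
step 3: x^-=[0.5586, -0.4836]  P^-=[0.2637 -0.0105; -0.0105 0.1717]  S=[0.7365 -0.0096; -0.0096 0.5464]  K=[0.3601 0.0740; -0.0289 0.3102]  nu=[1.5428, 1.9631]  x^+=[1.2594, 0.0808]  P^+=[0.1657 -0.0143; -0.0143 0.1183]
step 4: x^-=[0.9539, 0.0719]  P^-=[0.2568 -0.0069; -0.0069 0.1537]  S=[0.7288 -0.0059; -0.0059 0.5295]  K=[0.3537 0.0782; -0.0240 0.2877]  nu=[2.6219, 0.0264]  x^+=[1.8832, 0.0165]  P^+=[0.1627 -0.0120; -0.0120 0.1094]

innov = [2.6219, 0.0264]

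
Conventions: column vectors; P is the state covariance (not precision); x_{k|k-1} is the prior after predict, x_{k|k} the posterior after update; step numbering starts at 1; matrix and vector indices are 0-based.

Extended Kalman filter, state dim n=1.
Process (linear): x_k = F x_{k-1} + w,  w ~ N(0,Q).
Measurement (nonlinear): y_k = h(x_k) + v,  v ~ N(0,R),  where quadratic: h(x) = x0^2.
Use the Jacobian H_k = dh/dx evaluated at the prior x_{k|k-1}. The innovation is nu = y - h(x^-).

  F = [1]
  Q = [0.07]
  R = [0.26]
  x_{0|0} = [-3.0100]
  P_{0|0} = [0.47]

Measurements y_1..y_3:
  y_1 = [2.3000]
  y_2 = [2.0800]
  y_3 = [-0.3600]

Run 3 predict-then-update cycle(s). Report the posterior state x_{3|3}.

step 1: x^-=[-3.0100]  P^-=[0.5400]  H_jac=[-6.0200]  S=[19.8298]  K=[-0.1639]  nu=[-6.7601]  x^+=[-1.9018]  P^+=[0.0071]
step 2: x^-=[-1.9018]  P^-=[0.0771]  H_jac=[-3.8036]  S=[1.3751]  K=[-0.2132]  nu=[-1.5368]  x^+=[-1.5741]  P^+=[0.0146]
step 3: x^-=[-1.5741]  P^-=[0.0846]  H_jac=[-3.1483]  S=[1.0983]  K=[-0.2424]  nu=[-2.8379]  x^+=[-0.8861]  P^+=[0.0200]

x_post = [-0.8861]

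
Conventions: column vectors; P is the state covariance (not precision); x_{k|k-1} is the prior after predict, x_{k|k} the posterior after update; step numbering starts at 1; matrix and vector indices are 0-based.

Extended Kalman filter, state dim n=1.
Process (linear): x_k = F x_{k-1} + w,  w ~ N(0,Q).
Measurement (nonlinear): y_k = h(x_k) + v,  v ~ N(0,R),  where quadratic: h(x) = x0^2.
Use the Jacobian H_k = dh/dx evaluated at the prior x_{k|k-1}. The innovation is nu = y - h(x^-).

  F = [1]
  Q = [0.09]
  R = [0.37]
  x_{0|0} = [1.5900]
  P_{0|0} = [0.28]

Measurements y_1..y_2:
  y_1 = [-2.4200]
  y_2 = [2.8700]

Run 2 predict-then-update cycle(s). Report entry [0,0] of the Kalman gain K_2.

step 1: x^-=[1.5900]  P^-=[0.3700]  H_jac=[3.1800]  S=[4.1116]  K=[0.2862]  nu=[-4.9481]  x^+=[0.1740]  P^+=[0.0333]
step 2: x^-=[0.1740]  P^-=[0.1233]  H_jac=[0.3480]  S=[0.3849]  K=[0.1115]  nu=[2.8397]  x^+=[0.4906]  P^+=[0.1185]

K[0,0] = 0.1115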